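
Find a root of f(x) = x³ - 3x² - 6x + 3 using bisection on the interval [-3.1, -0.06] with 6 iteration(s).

f(x) = x³ - 3x² - 6x + 3
Initial interval: [-3.1, -0.06]

Iteration 1:
  c_1 = (-3.100000 + (-0.060000))/2 = -1.580000
  f(c_1) = f(-1.580000) = 1.046488
  f(a) × f(c) < 0, new interval: [-3.100000, -1.580000]
Iteration 2:
  c_2 = (-3.100000 + (-1.580000))/2 = -2.340000
  f(c_2) = f(-2.340000) = -12.199704
  f(a) × f(c) ≥ 0, new interval: [-2.340000, -1.580000]
Iteration 3:
  c_3 = (-2.340000 + (-1.580000))/2 = -1.960000
  f(c_3) = f(-1.960000) = -4.294336
  f(a) × f(c) ≥ 0, new interval: [-1.960000, -1.580000]
Iteration 4:
  c_4 = (-1.960000 + (-1.580000))/2 = -1.770000
  f(c_4) = f(-1.770000) = -1.323933
  f(a) × f(c) ≥ 0, new interval: [-1.770000, -1.580000]
Iteration 5:
  c_5 = (-1.770000 + (-1.580000))/2 = -1.675000
  f(c_5) = f(-1.675000) = -0.066297
  f(a) × f(c) ≥ 0, new interval: [-1.675000, -1.580000]
Iteration 6:
  c_6 = (-1.675000 + (-1.580000))/2 = -1.627500
  f(c_6) = f(-1.627500) = 0.507880
  f(a) × f(c) < 0, new interval: [-1.675000, -1.627500]

After 6 iteration(s), the approximation is c_6 = -1.627500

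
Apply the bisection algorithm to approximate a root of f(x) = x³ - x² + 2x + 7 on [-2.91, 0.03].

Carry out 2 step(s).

f(x) = x³ - x² + 2x + 7
Initial interval: [-2.91, 0.03]

Iteration 1:
  c_1 = (-2.910000 + 0.030000)/2 = -1.440000
  f(c_1) = f(-1.440000) = -0.939584
  f(a) × f(c) ≥ 0, new interval: [-1.440000, 0.030000]
Iteration 2:
  c_2 = (-1.440000 + 0.030000)/2 = -0.705000
  f(c_2) = f(-0.705000) = 4.742572
  f(a) × f(c) < 0, new interval: [-1.440000, -0.705000]

After 2 iteration(s), the approximation is c_2 = -0.705000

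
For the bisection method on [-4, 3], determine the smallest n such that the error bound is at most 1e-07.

We need (b-a)/2^n ≤ 1e-07
(3 - (-4))/2^n ≤ 1e-07
7/2^n ≤ 1e-07
2^n ≥ 70000000
n ≥ log₂(70000000) = 26.06
n ≥ 27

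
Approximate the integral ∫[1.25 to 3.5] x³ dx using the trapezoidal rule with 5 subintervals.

f(x) = x³
a = 1.25, b = 3.5, n = 5
h = (b - a)/n = 0.450000

Trapezoidal rule: (h/2)[f(x₀) + 2f(x₁) + 2f(x₂) + ... + f(xₙ)]

x_0 = 1.2500, f(x_0) = 1.953125, coefficient = 1
x_1 = 1.7000, f(x_1) = 4.913000, coefficient = 2
x_2 = 2.1500, f(x_2) = 9.938375, coefficient = 2
x_3 = 2.6000, f(x_3) = 17.576000, coefficient = 2
x_4 = 3.0500, f(x_4) = 28.372625, coefficient = 2
x_5 = 3.5000, f(x_5) = 42.875000, coefficient = 1

I ≈ (0.450000/2) × 166.428125 = 37.446328
Exact value: 36.905273
Error: 0.541055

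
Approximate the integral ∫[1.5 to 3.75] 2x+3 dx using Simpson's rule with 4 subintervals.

f(x) = 2x+3
a = 1.5, b = 3.75, n = 4
h = (b - a)/n = 0.562500

Simpson's rule: (h/3)[f(x₀) + 4f(x₁) + 2f(x₂) + ... + f(xₙ)]

x_0 = 1.5000, f(x_0) = 6.000000, coefficient = 1
x_1 = 2.0625, f(x_1) = 7.125000, coefficient = 4
x_2 = 2.6250, f(x_2) = 8.250000, coefficient = 2
x_3 = 3.1875, f(x_3) = 9.375000, coefficient = 4
x_4 = 3.7500, f(x_4) = 10.500000, coefficient = 1

I ≈ (0.562500/3) × 99.000000 = 18.562500
Exact value: 18.562500
Error: 0.000000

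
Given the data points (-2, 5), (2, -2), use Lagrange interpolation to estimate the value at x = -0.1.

Lagrange interpolation formula:
P(x) = Σ yᵢ × Lᵢ(x)
where Lᵢ(x) = Π_{j≠i} (x - xⱼ)/(xᵢ - xⱼ)

L_0(-0.1) = (-0.1 - 2)/(-2 - 2) = 0.525000
L_1(-0.1) = (-0.1 - (-2))/(2 - (-2)) = 0.475000

P(-0.1) = 5×L_0(-0.1) + (-2)×L_1(-0.1)
P(-0.1) = 1.675000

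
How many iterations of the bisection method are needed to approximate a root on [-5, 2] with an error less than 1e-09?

We need (b-a)/2^n ≤ 1e-09
(2 - (-5))/2^n ≤ 1e-09
7/2^n ≤ 1e-09
2^n ≥ 7000000000
n ≥ log₂(7000000000) = 32.70
n ≥ 33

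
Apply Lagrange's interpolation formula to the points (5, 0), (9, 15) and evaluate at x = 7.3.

Lagrange interpolation formula:
P(x) = Σ yᵢ × Lᵢ(x)
where Lᵢ(x) = Π_{j≠i} (x - xⱼ)/(xᵢ - xⱼ)

L_0(7.3) = (7.3 - 9)/(5 - 9) = 0.425000
L_1(7.3) = (7.3 - 5)/(9 - 5) = 0.575000

P(7.3) = 0×L_0(7.3) + 15×L_1(7.3)
P(7.3) = 8.625000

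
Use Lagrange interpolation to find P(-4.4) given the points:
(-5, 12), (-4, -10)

Lagrange interpolation formula:
P(x) = Σ yᵢ × Lᵢ(x)
where Lᵢ(x) = Π_{j≠i} (x - xⱼ)/(xᵢ - xⱼ)

L_0(-4.4) = (-4.4 - (-4))/(-5 - (-4)) = 0.400000
L_1(-4.4) = (-4.4 - (-5))/(-4 - (-5)) = 0.600000

P(-4.4) = 12×L_0(-4.4) + (-10)×L_1(-4.4)
P(-4.4) = -1.200000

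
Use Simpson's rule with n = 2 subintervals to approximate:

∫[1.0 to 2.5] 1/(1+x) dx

f(x) = 1/(1+x)
a = 1.0, b = 2.5, n = 2
h = (b - a)/n = 0.750000

Simpson's rule: (h/3)[f(x₀) + 4f(x₁) + 2f(x₂) + ... + f(xₙ)]

x_0 = 1.0000, f(x_0) = 0.500000, coefficient = 1
x_1 = 1.7500, f(x_1) = 0.363636, coefficient = 4
x_2 = 2.5000, f(x_2) = 0.285714, coefficient = 1

I ≈ (0.750000/3) × 2.240260 = 0.560065
Exact value: 0.559616
Error: 0.000449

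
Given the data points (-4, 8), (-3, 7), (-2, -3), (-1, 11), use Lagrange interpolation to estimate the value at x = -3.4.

Lagrange interpolation formula:
P(x) = Σ yᵢ × Lᵢ(x)
where Lᵢ(x) = Π_{j≠i} (x - xⱼ)/(xᵢ - xⱼ)

L_0(-3.4) = (-3.4 - (-3))/(-4 - (-3)) × (-3.4 - (-2))/(-4 - (-2)) × (-3.4 - (-1))/(-4 - (-1)) = 0.224000
L_1(-3.4) = (-3.4 - (-4))/(-3 - (-4)) × (-3.4 - (-2))/(-3 - (-2)) × (-3.4 - (-1))/(-3 - (-1)) = 1.008000
L_2(-3.4) = (-3.4 - (-4))/(-2 - (-4)) × (-3.4 - (-3))/(-2 - (-3)) × (-3.4 - (-1))/(-2 - (-1)) = -0.288000
L_3(-3.4) = (-3.4 - (-4))/(-1 - (-4)) × (-3.4 - (-3))/(-1 - (-3)) × (-3.4 - (-2))/(-1 - (-2)) = 0.056000

P(-3.4) = 8×L_0(-3.4) + 7×L_1(-3.4) + (-3)×L_2(-3.4) + 11×L_3(-3.4)
P(-3.4) = 10.328000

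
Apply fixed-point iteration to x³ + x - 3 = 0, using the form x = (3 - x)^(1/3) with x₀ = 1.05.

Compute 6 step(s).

Equation: x³ + x - 3 = 0
Fixed-point form: x = (3 - x)^(1/3)
x₀ = 1.05

x_1 = g(1.050000) = 1.249333
x_2 = g(1.249333) = 1.205224
x_3 = g(1.205224) = 1.215262
x_4 = g(1.215262) = 1.212993
x_5 = g(1.212993) = 1.213507
x_6 = g(1.213507) = 1.213390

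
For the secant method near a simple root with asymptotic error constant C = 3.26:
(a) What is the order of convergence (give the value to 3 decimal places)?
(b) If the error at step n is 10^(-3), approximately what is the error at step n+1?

(a) Secant method has superlinear convergence with order φ = (1+√5)/2 ≈ 1.618.
    This means |e_{n+1}| ≈ C|e_n|^1.618.

(b) With |e_n| = 10^(-3) and C = 3.26:
    |e_{n+1}| ≈ 3.26 × (10^(-3))^1.618 = 3.26 × 10^(-4.85)

(a) ≈ 1.618 (golden ratio); (b) |e_{n+1}| ≈ 4.562e-05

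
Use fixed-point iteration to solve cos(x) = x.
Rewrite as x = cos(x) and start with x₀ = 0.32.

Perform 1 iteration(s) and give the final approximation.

Equation: cos(x) = x
Fixed-point form: x = cos(x)
x₀ = 0.32

x_1 = g(0.320000) = 0.949235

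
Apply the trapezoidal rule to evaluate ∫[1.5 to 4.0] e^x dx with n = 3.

f(x) = e^x
a = 1.5, b = 4.0, n = 3
h = (b - a)/n = 0.833333

Trapezoidal rule: (h/2)[f(x₀) + 2f(x₁) + 2f(x₂) + ... + f(xₙ)]

x_0 = 1.5000, f(x_0) = 4.481689, coefficient = 1
x_1 = 2.3333, f(x_1) = 10.312259, coefficient = 2
x_2 = 3.1667, f(x_2) = 23.728258, coefficient = 2
x_3 = 4.0000, f(x_3) = 54.598150, coefficient = 1

I ≈ (0.833333/2) × 127.160872 = 52.983697
Exact value: 50.116461
Error: 2.867236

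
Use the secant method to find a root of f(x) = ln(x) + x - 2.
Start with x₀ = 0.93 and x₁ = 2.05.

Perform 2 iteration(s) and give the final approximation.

f(x) = ln(x) + x - 2
x₀ = 0.93, x₁ = 2.05

Secant formula: x_{n+1} = x_n - f(x_n)(x_n - x_{n-1})/(f(x_n) - f(x_{n-1}))

Iteration 1:
  f(0.930000) = -1.142571
  f(2.050000) = 0.767840
  x_2 = 2.050000 - 0.767840×(2.050000 - 0.930000)/(0.767840 - (-1.142571))
       = 1.599845
Iteration 2:
  f(2.050000) = 0.767840
  f(1.599845) = 0.069752
  x_3 = 1.599845 - 0.069752×(1.599845 - 2.050000)/(0.069752 - 0.767840)
       = 1.554866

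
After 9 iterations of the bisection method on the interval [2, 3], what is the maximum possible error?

Bisection error bound: |error| ≤ (b-a)/2^n
|error| ≤ (3 - 2)/2^9 = 1/2^9
|error| ≤ 0.0019531250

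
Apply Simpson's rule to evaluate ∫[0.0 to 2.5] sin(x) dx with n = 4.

f(x) = sin(x)
a = 0.0, b = 2.5, n = 4
h = (b - a)/n = 0.625000

Simpson's rule: (h/3)[f(x₀) + 4f(x₁) + 2f(x₂) + ... + f(xₙ)]

x_0 = 0.0000, f(x_0) = 0.000000, coefficient = 1
x_1 = 0.6250, f(x_1) = 0.585097, coefficient = 4
x_2 = 1.2500, f(x_2) = 0.948985, coefficient = 2
x_3 = 1.8750, f(x_3) = 0.954086, coefficient = 4
x_4 = 2.5000, f(x_4) = 0.598472, coefficient = 1

I ≈ (0.625000/3) × 8.653174 = 1.802745
Exact value: 1.801144
Error: 0.001601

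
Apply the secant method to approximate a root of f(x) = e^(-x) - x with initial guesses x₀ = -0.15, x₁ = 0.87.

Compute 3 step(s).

f(x) = e^(-x) - x
x₀ = -0.15, x₁ = 0.87

Secant formula: x_{n+1} = x_n - f(x_n)(x_n - x_{n-1})/(f(x_n) - f(x_{n-1}))

Iteration 1:
  f(-0.150000) = 1.311834
  f(0.870000) = -0.451048
  x_2 = 0.870000 - (-0.451048)×(0.870000 - (-0.150000))/(-0.451048 - 1.311834)
       = 0.609024
Iteration 2:
  f(0.870000) = -0.451048
  f(0.609024) = -0.065143
  x_3 = 0.609024 - (-0.065143)×(0.609024 - 0.870000)/(-0.065143 - (-0.451048))
       = 0.564970
Iteration 3:
  f(0.609024) = -0.065143
  f(0.564970) = 0.003407
  x_4 = 0.564970 - 0.003407×(0.564970 - 0.609024)/(0.003407 - (-0.065143))
       = 0.567160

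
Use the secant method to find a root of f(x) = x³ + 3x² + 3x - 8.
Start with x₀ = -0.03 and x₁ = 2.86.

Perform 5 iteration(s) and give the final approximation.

f(x) = x³ + 3x² + 3x - 8
x₀ = -0.03, x₁ = 2.86

Secant formula: x_{n+1} = x_n - f(x_n)(x_n - x_{n-1})/(f(x_n) - f(x_{n-1}))

Iteration 1:
  f(-0.030000) = -8.087327
  f(2.860000) = 48.512456
  x_2 = 2.860000 - 48.512456×(2.860000 - (-0.030000))/(48.512456 - (-8.087327))
       = 0.382941
Iteration 2:
  f(2.860000) = 48.512456
  f(0.382941) = -6.355089
  x_3 = 0.382941 - (-6.355089)×(0.382941 - 2.860000)/(-6.355089 - 48.512456)
       = 0.669849
Iteration 3:
  f(0.382941) = -6.355089
  f(0.669849) = -4.343801
  x_4 = 0.669849 - (-4.343801)×(0.669849 - 0.382941)/(-4.343801 - (-6.355089))
       = 1.289487
Iteration 4:
  f(0.669849) = -4.343801
  f(1.289487) = 3.000918
  x_5 = 1.289487 - 3.000918×(1.289487 - 0.669849)/(3.000918 - (-4.343801))
       = 1.036314
Iteration 5:
  f(1.289487) = 3.000918
  f(1.036314) = -0.556270
  x_6 = 1.036314 - (-0.556270)×(1.036314 - 1.289487)/(-0.556270 - 3.000918)
       = 1.075905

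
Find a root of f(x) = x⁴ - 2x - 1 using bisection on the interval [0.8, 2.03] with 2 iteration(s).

f(x) = x⁴ - 2x - 1
Initial interval: [0.8, 2.03]

Iteration 1:
  c_1 = (0.800000 + 2.030000)/2 = 1.415000
  f(c_1) = f(1.415000) = 0.178905
  f(a) × f(c) < 0, new interval: [0.800000, 1.415000]
Iteration 2:
  c_2 = (0.800000 + 1.415000)/2 = 1.107500
  f(c_2) = f(1.107500) = -1.710560
  f(a) × f(c) ≥ 0, new interval: [1.107500, 1.415000]

After 2 iteration(s), the approximation is c_2 = 1.107500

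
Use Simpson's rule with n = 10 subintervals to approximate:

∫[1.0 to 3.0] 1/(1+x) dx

f(x) = 1/(1+x)
a = 1.0, b = 3.0, n = 10
h = (b - a)/n = 0.200000

Simpson's rule: (h/3)[f(x₀) + 4f(x₁) + 2f(x₂) + ... + f(xₙ)]

x_0 = 1.0000, f(x_0) = 0.500000, coefficient = 1
x_1 = 1.2000, f(x_1) = 0.454545, coefficient = 4
x_2 = 1.4000, f(x_2) = 0.416667, coefficient = 2
x_3 = 1.6000, f(x_3) = 0.384615, coefficient = 4
x_4 = 1.8000, f(x_4) = 0.357143, coefficient = 2
x_5 = 2.0000, f(x_5) = 0.333333, coefficient = 4
x_6 = 2.2000, f(x_6) = 0.312500, coefficient = 2
x_7 = 2.4000, f(x_7) = 0.294118, coefficient = 4
x_8 = 2.6000, f(x_8) = 0.277778, coefficient = 2
x_9 = 2.8000, f(x_9) = 0.263158, coefficient = 4
x_10 = 3.0000, f(x_10) = 0.250000, coefficient = 1

I ≈ (0.200000/3) × 10.397253 = 0.693150
Exact value: 0.693147
Error: 0.000003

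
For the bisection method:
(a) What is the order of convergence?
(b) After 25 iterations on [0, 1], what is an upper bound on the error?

(a) Bisection has linear (order 1) convergence; the error is halved each step.

(b) Error bound = (b-a)/2^n = (1 - 0)/2^{25}
    = 1/2^{25}

(a) 1 (linear); (b) error ≤ 2.98e-08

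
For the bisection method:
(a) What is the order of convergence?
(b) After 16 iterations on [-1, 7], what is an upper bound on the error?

(a) Bisection has linear (order 1) convergence; the error is halved each step.

(b) Error bound = (b-a)/2^n = (7 - (-1))/2^{16}
    = 8/2^{16}

(a) 1 (linear); (b) error ≤ 1.22e-04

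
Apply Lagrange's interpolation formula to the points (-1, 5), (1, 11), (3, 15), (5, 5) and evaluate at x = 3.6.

Lagrange interpolation formula:
P(x) = Σ yᵢ × Lᵢ(x)
where Lᵢ(x) = Π_{j≠i} (x - xⱼ)/(xᵢ - xⱼ)

L_0(3.6) = (3.6 - 1)/(-1 - 1) × (3.6 - 3)/(-1 - 3) × (3.6 - 5)/(-1 - 5) = 0.045500
L_1(3.6) = (3.6 - (-1))/(1 - (-1)) × (3.6 - 3)/(1 - 3) × (3.6 - 5)/(1 - 5) = -0.241500
L_2(3.6) = (3.6 - (-1))/(3 - (-1)) × (3.6 - 1)/(3 - 1) × (3.6 - 5)/(3 - 5) = 1.046500
L_3(3.6) = (3.6 - (-1))/(5 - (-1)) × (3.6 - 1)/(5 - 1) × (3.6 - 3)/(5 - 3) = 0.149500

P(3.6) = 5×L_0(3.6) + 11×L_1(3.6) + 15×L_2(3.6) + 5×L_3(3.6)
P(3.6) = 14.016000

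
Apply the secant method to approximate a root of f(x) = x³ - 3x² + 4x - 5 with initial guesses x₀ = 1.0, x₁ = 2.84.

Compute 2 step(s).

f(x) = x³ - 3x² + 4x - 5
x₀ = 1.0, x₁ = 2.84

Secant formula: x_{n+1} = x_n - f(x_n)(x_n - x_{n-1})/(f(x_n) - f(x_{n-1}))

Iteration 1:
  f(1.000000) = -3.000000
  f(2.840000) = 5.069504
  x_2 = 2.840000 - 5.069504×(2.840000 - 1.000000)/(5.069504 - (-3.000000))
       = 1.684057
Iteration 2:
  f(2.840000) = 5.069504
  f(1.684057) = -1.995850
  x_3 = 1.684057 - (-1.995850)×(1.684057 - 2.840000)/(-1.995850 - 5.069504)
       = 2.010592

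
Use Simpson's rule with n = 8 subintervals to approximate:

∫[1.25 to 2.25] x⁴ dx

f(x) = x⁴
a = 1.25, b = 2.25, n = 8
h = (b - a)/n = 0.125000

Simpson's rule: (h/3)[f(x₀) + 4f(x₁) + 2f(x₂) + ... + f(xₙ)]

x_0 = 1.2500, f(x_0) = 2.441406, coefficient = 1
x_1 = 1.3750, f(x_1) = 3.574463, coefficient = 4
x_2 = 1.5000, f(x_2) = 5.062500, coefficient = 2
x_3 = 1.6250, f(x_3) = 6.972900, coefficient = 4
x_4 = 1.7500, f(x_4) = 9.378906, coefficient = 2
x_5 = 1.8750, f(x_5) = 12.359619, coefficient = 4
x_6 = 2.0000, f(x_6) = 16.000000, coefficient = 2
x_7 = 2.1250, f(x_7) = 20.390869, coefficient = 4
x_8 = 2.2500, f(x_8) = 25.628906, coefficient = 1

I ≈ (0.125000/3) × 262.144531 = 10.922689
Exact value: 10.922656
Error: 0.000033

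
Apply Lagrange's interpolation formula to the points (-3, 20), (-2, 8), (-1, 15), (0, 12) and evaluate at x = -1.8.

Lagrange interpolation formula:
P(x) = Σ yᵢ × Lᵢ(x)
where Lᵢ(x) = Π_{j≠i} (x - xⱼ)/(xᵢ - xⱼ)

L_0(-1.8) = (-1.8 - (-2))/(-3 - (-2)) × (-1.8 - (-1))/(-3 - (-1)) × (-1.8 - 0)/(-3 - 0) = -0.048000
L_1(-1.8) = (-1.8 - (-3))/(-2 - (-3)) × (-1.8 - (-1))/(-2 - (-1)) × (-1.8 - 0)/(-2 - 0) = 0.864000
L_2(-1.8) = (-1.8 - (-3))/(-1 - (-3)) × (-1.8 - (-2))/(-1 - (-2)) × (-1.8 - 0)/(-1 - 0) = 0.216000
L_3(-1.8) = (-1.8 - (-3))/(0 - (-3)) × (-1.8 - (-2))/(0 - (-2)) × (-1.8 - (-1))/(0 - (-1)) = -0.032000

P(-1.8) = 20×L_0(-1.8) + 8×L_1(-1.8) + 15×L_2(-1.8) + 12×L_3(-1.8)
P(-1.8) = 8.808000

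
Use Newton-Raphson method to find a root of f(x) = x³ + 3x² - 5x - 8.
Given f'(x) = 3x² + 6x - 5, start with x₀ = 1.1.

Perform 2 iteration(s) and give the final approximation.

f(x) = x³ + 3x² - 5x - 8
f'(x) = 3x² + 6x - 5
x₀ = 1.1

Newton-Raphson formula: x_{n+1} = x_n - f(x_n)/f'(x_n)

Iteration 1:
  f(1.100000) = -8.539000
  f'(1.100000) = 5.230000
  x_1 = 1.100000 - (-8.539000)/5.230000 = 2.732696
Iteration 2:
  f(2.732696) = 21.146157
  f'(2.732696) = 33.799058
  x_2 = 2.732696 - 21.146157/33.799058 = 2.107053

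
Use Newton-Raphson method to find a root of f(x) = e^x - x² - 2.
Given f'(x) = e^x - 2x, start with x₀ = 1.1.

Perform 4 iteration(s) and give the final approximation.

f(x) = e^x - x² - 2
f'(x) = e^x - 2x
x₀ = 1.1

Newton-Raphson formula: x_{n+1} = x_n - f(x_n)/f'(x_n)

Iteration 1:
  f(1.100000) = -0.205834
  f'(1.100000) = 0.804166
  x_1 = 1.100000 - (-0.205834)/0.804166 = 1.355960
Iteration 2:
  f(1.355960) = 0.041856
  f'(1.355960) = 1.168564
  x_2 = 1.355960 - 0.041856/1.168564 = 1.320141
Iteration 3:
  f(1.320141) = 0.001177
  f'(1.320141) = 1.103667
  x_3 = 1.320141 - 0.001177/1.103667 = 1.319075
Iteration 4:
  f(1.319075) = 0.000001
  f'(1.319075) = 1.101810
  x_4 = 1.319075 - 0.000001/1.101810 = 1.319074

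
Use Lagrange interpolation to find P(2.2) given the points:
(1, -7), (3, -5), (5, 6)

Lagrange interpolation formula:
P(x) = Σ yᵢ × Lᵢ(x)
where Lᵢ(x) = Π_{j≠i} (x - xⱼ)/(xᵢ - xⱼ)

L_0(2.2) = (2.2 - 3)/(1 - 3) × (2.2 - 5)/(1 - 5) = 0.280000
L_1(2.2) = (2.2 - 1)/(3 - 1) × (2.2 - 5)/(3 - 5) = 0.840000
L_2(2.2) = (2.2 - 1)/(5 - 1) × (2.2 - 3)/(5 - 3) = -0.120000

P(2.2) = (-7)×L_0(2.2) + (-5)×L_1(2.2) + 6×L_2(2.2)
P(2.2) = -6.880000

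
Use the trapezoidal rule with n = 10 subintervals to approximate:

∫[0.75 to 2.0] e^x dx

f(x) = e^x
a = 0.75, b = 2.0, n = 10
h = (b - a)/n = 0.125000

Trapezoidal rule: (h/2)[f(x₀) + 2f(x₁) + 2f(x₂) + ... + f(xₙ)]

x_0 = 0.7500, f(x_0) = 2.117000, coefficient = 1
x_1 = 0.8750, f(x_1) = 2.398875, coefficient = 2
x_2 = 1.0000, f(x_2) = 2.718282, coefficient = 2
x_3 = 1.1250, f(x_3) = 3.080217, coefficient = 2
x_4 = 1.2500, f(x_4) = 3.490343, coefficient = 2
x_5 = 1.3750, f(x_5) = 3.955077, coefficient = 2
x_6 = 1.5000, f(x_6) = 4.481689, coefficient = 2
x_7 = 1.6250, f(x_7) = 5.078419, coefficient = 2
x_8 = 1.7500, f(x_8) = 5.754603, coefficient = 2
x_9 = 1.8750, f(x_9) = 6.520819, coefficient = 2
x_10 = 2.0000, f(x_10) = 7.389056, coefficient = 1

I ≈ (0.125000/2) × 84.462703 = 5.278919
Exact value: 5.272056
Error: 0.006863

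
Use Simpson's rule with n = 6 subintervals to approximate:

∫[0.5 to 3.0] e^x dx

f(x) = e^x
a = 0.5, b = 3.0, n = 6
h = (b - a)/n = 0.416667

Simpson's rule: (h/3)[f(x₀) + 4f(x₁) + 2f(x₂) + ... + f(xₙ)]

x_0 = 0.5000, f(x_0) = 1.648721, coefficient = 1
x_1 = 0.9167, f(x_1) = 2.500940, coefficient = 4
x_2 = 1.3333, f(x_2) = 3.793668, coefficient = 2
x_3 = 1.7500, f(x_3) = 5.754603, coefficient = 4
x_4 = 2.1667, f(x_4) = 8.729138, coefficient = 2
x_5 = 2.5833, f(x_5) = 13.241202, coefficient = 4
x_6 = 3.0000, f(x_6) = 20.085537, coefficient = 1

I ≈ (0.416667/3) × 132.766850 = 18.439840
Exact value: 18.436816
Error: 0.003025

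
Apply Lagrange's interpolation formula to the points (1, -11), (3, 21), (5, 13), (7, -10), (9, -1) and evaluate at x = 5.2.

Lagrange interpolation formula:
P(x) = Σ yᵢ × Lᵢ(x)
where Lᵢ(x) = Π_{j≠i} (x - xⱼ)/(xᵢ - xⱼ)

L_0(5.2) = (5.2 - 3)/(1 - 3) × (5.2 - 5)/(1 - 5) × (5.2 - 7)/(1 - 7) × (5.2 - 9)/(1 - 9) = 0.007838
L_1(5.2) = (5.2 - 1)/(3 - 1) × (5.2 - 5)/(3 - 5) × (5.2 - 7)/(3 - 7) × (5.2 - 9)/(3 - 9) = -0.059850
L_2(5.2) = (5.2 - 1)/(5 - 1) × (5.2 - 3)/(5 - 3) × (5.2 - 7)/(5 - 7) × (5.2 - 9)/(5 - 9) = 0.987525
L_3(5.2) = (5.2 - 1)/(7 - 1) × (5.2 - 3)/(7 - 3) × (5.2 - 5)/(7 - 5) × (5.2 - 9)/(7 - 9) = 0.073150
L_4(5.2) = (5.2 - 1)/(9 - 1) × (5.2 - 3)/(9 - 3) × (5.2 - 5)/(9 - 5) × (5.2 - 7)/(9 - 7) = -0.008663

P(5.2) = (-11)×L_0(5.2) + 21×L_1(5.2) + 13×L_2(5.2) + (-10)×L_3(5.2) + (-1)×L_4(5.2)
P(5.2) = 10.771925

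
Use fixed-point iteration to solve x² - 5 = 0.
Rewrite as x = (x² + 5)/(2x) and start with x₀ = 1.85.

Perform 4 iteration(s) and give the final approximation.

Equation: x² - 5 = 0
Fixed-point form: x = (x² + 5)/(2x)
x₀ = 1.85

x_1 = g(1.850000) = 2.276351
x_2 = g(2.276351) = 2.236424
x_3 = g(2.236424) = 2.236068
x_4 = g(2.236068) = 2.236068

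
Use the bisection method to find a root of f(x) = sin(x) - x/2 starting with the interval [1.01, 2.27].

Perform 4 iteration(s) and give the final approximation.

f(x) = sin(x) - x/2
Initial interval: [1.01, 2.27]

Iteration 1:
  c_1 = (1.010000 + 2.270000)/2 = 1.640000
  f(c_1) = f(1.640000) = 0.177606
  f(a) × f(c) ≥ 0, new interval: [1.640000, 2.270000]
Iteration 2:
  c_2 = (1.640000 + 2.270000)/2 = 1.955000
  f(c_2) = f(1.955000) = -0.050403
  f(a) × f(c) < 0, new interval: [1.640000, 1.955000]
Iteration 3:
  c_3 = (1.640000 + 1.955000)/2 = 1.797500
  f(c_3) = f(1.797500) = 0.075663
  f(a) × f(c) ≥ 0, new interval: [1.797500, 1.955000]
Iteration 4:
  c_4 = (1.797500 + 1.955000)/2 = 1.876250
  f(c_4) = f(1.876250) = 0.015586
  f(a) × f(c) ≥ 0, new interval: [1.876250, 1.955000]

After 4 iteration(s), the approximation is c_4 = 1.876250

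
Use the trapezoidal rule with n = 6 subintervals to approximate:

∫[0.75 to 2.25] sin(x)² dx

f(x) = sin(x)²
a = 0.75, b = 2.25, n = 6
h = (b - a)/n = 0.250000

Trapezoidal rule: (h/2)[f(x₀) + 2f(x₁) + 2f(x₂) + ... + f(xₙ)]

x_0 = 0.7500, f(x_0) = 0.464631, coefficient = 1
x_1 = 1.0000, f(x_1) = 0.708073, coefficient = 2
x_2 = 1.2500, f(x_2) = 0.900572, coefficient = 2
x_3 = 1.5000, f(x_3) = 0.994996, coefficient = 2
x_4 = 1.7500, f(x_4) = 0.968228, coefficient = 2
x_5 = 2.0000, f(x_5) = 0.826822, coefficient = 2
x_6 = 2.2500, f(x_6) = 0.605398, coefficient = 1

I ≈ (0.250000/2) × 9.867413 = 1.233427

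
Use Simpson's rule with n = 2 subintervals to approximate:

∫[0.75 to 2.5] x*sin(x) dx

f(x) = x*sin(x)
a = 0.75, b = 2.5, n = 2
h = (b - a)/n = 0.875000

Simpson's rule: (h/3)[f(x₀) + 4f(x₁) + 2f(x₂) + ... + f(xₙ)]

x_0 = 0.7500, f(x_0) = 0.511229, coefficient = 1
x_1 = 1.6250, f(x_1) = 1.622613, coefficient = 4
x_2 = 2.5000, f(x_2) = 1.496180, coefficient = 1

I ≈ (0.875000/3) × 8.497863 = 2.478543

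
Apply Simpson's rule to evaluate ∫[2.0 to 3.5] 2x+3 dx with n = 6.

f(x) = 2x+3
a = 2.0, b = 3.5, n = 6
h = (b - a)/n = 0.250000

Simpson's rule: (h/3)[f(x₀) + 4f(x₁) + 2f(x₂) + ... + f(xₙ)]

x_0 = 2.0000, f(x_0) = 7.000000, coefficient = 1
x_1 = 2.2500, f(x_1) = 7.500000, coefficient = 4
x_2 = 2.5000, f(x_2) = 8.000000, coefficient = 2
x_3 = 2.7500, f(x_3) = 8.500000, coefficient = 4
x_4 = 3.0000, f(x_4) = 9.000000, coefficient = 2
x_5 = 3.2500, f(x_5) = 9.500000, coefficient = 4
x_6 = 3.5000, f(x_6) = 10.000000, coefficient = 1

I ≈ (0.250000/3) × 153.000000 = 12.750000
Exact value: 12.750000
Error: 0.000000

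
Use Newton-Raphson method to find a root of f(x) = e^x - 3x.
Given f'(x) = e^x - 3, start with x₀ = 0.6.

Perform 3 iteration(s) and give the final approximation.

f(x) = e^x - 3x
f'(x) = e^x - 3
x₀ = 0.6

Newton-Raphson formula: x_{n+1} = x_n - f(x_n)/f'(x_n)

Iteration 1:
  f(0.600000) = 0.022119
  f'(0.600000) = -1.177881
  x_1 = 0.600000 - 0.022119/(-1.177881) = 0.618778
Iteration 2:
  f(0.618778) = 0.000323
  f'(0.618778) = -1.143341
  x_2 = 0.618778 - 0.000323/(-1.143341) = 0.619061
Iteration 3:
  f(0.619061) = 0.000000
  f'(0.619061) = -1.142816
  x_3 = 0.619061 - 0.000000/(-1.142816) = 0.619061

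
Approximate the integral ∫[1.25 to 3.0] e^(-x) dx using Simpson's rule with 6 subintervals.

f(x) = e^(-x)
a = 1.25, b = 3.0, n = 6
h = (b - a)/n = 0.291667

Simpson's rule: (h/3)[f(x₀) + 4f(x₁) + 2f(x₂) + ... + f(xₙ)]

x_0 = 1.2500, f(x_0) = 0.286505, coefficient = 1
x_1 = 1.5417, f(x_1) = 0.214024, coefficient = 4
x_2 = 1.8333, f(x_2) = 0.159880, coefficient = 2
x_3 = 2.1250, f(x_3) = 0.119433, coefficient = 4
x_4 = 2.4167, f(x_4) = 0.089219, coefficient = 2
x_5 = 2.7083, f(x_5) = 0.066648, coefficient = 4
x_6 = 3.0000, f(x_6) = 0.049787, coefficient = 1

I ≈ (0.291667/3) × 2.434908 = 0.236727
Exact value: 0.236718
Error: 0.000009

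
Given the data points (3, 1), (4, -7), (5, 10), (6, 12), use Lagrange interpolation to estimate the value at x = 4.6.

Lagrange interpolation formula:
P(x) = Σ yᵢ × Lᵢ(x)
where Lᵢ(x) = Π_{j≠i} (x - xⱼ)/(xᵢ - xⱼ)

L_0(4.6) = (4.6 - 4)/(3 - 4) × (4.6 - 5)/(3 - 5) × (4.6 - 6)/(3 - 6) = -0.056000
L_1(4.6) = (4.6 - 3)/(4 - 3) × (4.6 - 5)/(4 - 5) × (4.6 - 6)/(4 - 6) = 0.448000
L_2(4.6) = (4.6 - 3)/(5 - 3) × (4.6 - 4)/(5 - 4) × (4.6 - 6)/(5 - 6) = 0.672000
L_3(4.6) = (4.6 - 3)/(6 - 3) × (4.6 - 4)/(6 - 4) × (4.6 - 5)/(6 - 5) = -0.064000

P(4.6) = 1×L_0(4.6) + (-7)×L_1(4.6) + 10×L_2(4.6) + 12×L_3(4.6)
P(4.6) = 2.760000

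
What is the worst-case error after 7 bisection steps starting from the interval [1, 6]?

Bisection error bound: |error| ≤ (b-a)/2^n
|error| ≤ (6 - 1)/2^7 = 5/2^7
|error| ≤ 0.0390625000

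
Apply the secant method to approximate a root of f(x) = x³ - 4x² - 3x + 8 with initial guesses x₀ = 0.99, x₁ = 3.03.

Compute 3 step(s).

f(x) = x³ - 4x² - 3x + 8
x₀ = 0.99, x₁ = 3.03

Secant formula: x_{n+1} = x_n - f(x_n)(x_n - x_{n-1})/(f(x_n) - f(x_{n-1}))

Iteration 1:
  f(0.990000) = 2.079899
  f(3.030000) = -9.995473
  x_2 = 3.030000 - (-9.995473)×(3.030000 - 0.990000)/(-9.995473 - 2.079899)
       = 1.341376
Iteration 2:
  f(3.030000) = -9.995473
  f(1.341376) = -0.807761
  x_3 = 1.341376 - (-0.807761)×(1.341376 - 3.030000)/(-0.807761 - (-9.995473))
       = 1.192916
Iteration 3:
  f(1.341376) = -0.807761
  f(1.192916) = 0.426634
  x_4 = 1.192916 - 0.426634×(1.192916 - 1.341376)/(0.426634 - (-0.807761))
       = 1.244227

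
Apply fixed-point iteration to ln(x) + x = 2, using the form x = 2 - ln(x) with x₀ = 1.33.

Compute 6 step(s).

Equation: ln(x) + x = 2
Fixed-point form: x = 2 - ln(x)
x₀ = 1.33

x_1 = g(1.330000) = 1.714821
x_2 = g(1.714821) = 1.460691
x_3 = g(1.460691) = 1.621090
x_4 = g(1.621090) = 1.516901
x_5 = g(1.516901) = 1.583330
x_6 = g(1.583330) = 1.540469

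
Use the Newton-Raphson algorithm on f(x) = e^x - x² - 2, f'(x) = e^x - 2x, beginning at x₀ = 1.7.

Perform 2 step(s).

f(x) = e^x - x² - 2
f'(x) = e^x - 2x
x₀ = 1.7

Newton-Raphson formula: x_{n+1} = x_n - f(x_n)/f'(x_n)

Iteration 1:
  f(1.700000) = 0.583947
  f'(1.700000) = 2.073947
  x_1 = 1.700000 - 0.583947/2.073947 = 1.418437
Iteration 2:
  f(1.418437) = 0.118695
  f'(1.418437) = 1.293785
  x_2 = 1.418437 - 0.118695/1.293785 = 1.326694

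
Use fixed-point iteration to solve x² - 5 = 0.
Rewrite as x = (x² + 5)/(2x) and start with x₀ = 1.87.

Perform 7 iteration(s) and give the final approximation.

Equation: x² - 5 = 0
Fixed-point form: x = (x² + 5)/(2x)
x₀ = 1.87

x_1 = g(1.870000) = 2.271898
x_2 = g(2.271898) = 2.236351
x_3 = g(2.236351) = 2.236068
x_4 = g(2.236068) = 2.236068
x_5 = g(2.236068) = 2.236068
x_6 = g(2.236068) = 2.236068
x_7 = g(2.236068) = 2.236068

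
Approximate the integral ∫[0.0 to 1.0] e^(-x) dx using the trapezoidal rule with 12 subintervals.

f(x) = e^(-x)
a = 0.0, b = 1.0, n = 12
h = (b - a)/n = 0.083333

Trapezoidal rule: (h/2)[f(x₀) + 2f(x₁) + 2f(x₂) + ... + f(xₙ)]

x_0 = 0.0000, f(x_0) = 1.000000, coefficient = 1
x_1 = 0.0833, f(x_1) = 0.920044, coefficient = 2
x_2 = 0.1667, f(x_2) = 0.846482, coefficient = 2
x_3 = 0.2500, f(x_3) = 0.778801, coefficient = 2
x_4 = 0.3333, f(x_4) = 0.716531, coefficient = 2
x_5 = 0.4167, f(x_5) = 0.659241, coefficient = 2
x_6 = 0.5000, f(x_6) = 0.606531, coefficient = 2
x_7 = 0.5833, f(x_7) = 0.558035, coefficient = 2
x_8 = 0.6667, f(x_8) = 0.513417, coefficient = 2
x_9 = 0.7500, f(x_9) = 0.472367, coefficient = 2
x_10 = 0.8333, f(x_10) = 0.434598, coefficient = 2
x_11 = 0.9167, f(x_11) = 0.399850, coefficient = 2
x_12 = 1.0000, f(x_12) = 0.367879, coefficient = 1

I ≈ (0.083333/2) × 15.179672 = 0.632486
Exact value: 0.632121
Error: 0.000366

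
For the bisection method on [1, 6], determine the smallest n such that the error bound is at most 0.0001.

We need (b-a)/2^n ≤ 0.0001
(6 - 1)/2^n ≤ 0.0001
5/2^n ≤ 0.0001
2^n ≥ 50000
n ≥ log₂(50000) = 15.61
n ≥ 16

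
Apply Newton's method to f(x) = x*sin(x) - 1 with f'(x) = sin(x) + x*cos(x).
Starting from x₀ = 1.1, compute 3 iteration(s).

f(x) = x*sin(x) - 1
f'(x) = sin(x) + x*cos(x)
x₀ = 1.1

Newton-Raphson formula: x_{n+1} = x_n - f(x_n)/f'(x_n)

Iteration 1:
  f(1.100000) = -0.019672
  f'(1.100000) = 1.390163
  x_1 = 1.100000 - (-0.019672)/1.390163 = 1.114151
Iteration 2:
  f(1.114151) = -0.000009
  f'(1.114151) = 1.388810
  x_2 = 1.114151 - (-0.000009)/1.388810 = 1.114157
Iteration 3:
  f(1.114157) = 0.000000
  f'(1.114157) = 1.388809
  x_3 = 1.114157 - 0.000000/1.388809 = 1.114157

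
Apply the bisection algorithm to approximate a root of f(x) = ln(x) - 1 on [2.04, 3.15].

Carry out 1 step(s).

f(x) = ln(x) - 1
Initial interval: [2.04, 3.15]

Iteration 1:
  c_1 = (2.040000 + 3.150000)/2 = 2.595000
  f(c_1) = f(2.595000) = -0.046413
  f(a) × f(c) ≥ 0, new interval: [2.595000, 3.150000]

After 1 iteration(s), the approximation is c_1 = 2.595000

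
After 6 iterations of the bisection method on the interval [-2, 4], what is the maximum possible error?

Bisection error bound: |error| ≤ (b-a)/2^n
|error| ≤ (4 - (-2))/2^6 = 6/2^6
|error| ≤ 0.0937500000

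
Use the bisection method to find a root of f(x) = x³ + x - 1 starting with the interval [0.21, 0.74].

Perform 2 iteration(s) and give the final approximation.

f(x) = x³ + x - 1
Initial interval: [0.21, 0.74]

Iteration 1:
  c_1 = (0.210000 + 0.740000)/2 = 0.475000
  f(c_1) = f(0.475000) = -0.417828
  f(a) × f(c) ≥ 0, new interval: [0.475000, 0.740000]
Iteration 2:
  c_2 = (0.475000 + 0.740000)/2 = 0.607500
  f(c_2) = f(0.607500) = -0.168298
  f(a) × f(c) ≥ 0, new interval: [0.607500, 0.740000]

After 2 iteration(s), the approximation is c_2 = 0.607500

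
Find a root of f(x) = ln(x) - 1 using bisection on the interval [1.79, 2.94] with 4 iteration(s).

f(x) = ln(x) - 1
Initial interval: [1.79, 2.94]

Iteration 1:
  c_1 = (1.790000 + 2.940000)/2 = 2.365000
  f(c_1) = f(2.365000) = -0.139222
  f(a) × f(c) ≥ 0, new interval: [2.365000, 2.940000]
Iteration 2:
  c_2 = (2.365000 + 2.940000)/2 = 2.652500
  f(c_2) = f(2.652500) = -0.024497
  f(a) × f(c) ≥ 0, new interval: [2.652500, 2.940000]
Iteration 3:
  c_3 = (2.652500 + 2.940000)/2 = 2.796250
  f(c_3) = f(2.796250) = 0.028279
  f(a) × f(c) < 0, new interval: [2.652500, 2.796250]
Iteration 4:
  c_4 = (2.652500 + 2.796250)/2 = 2.724375
  f(c_4) = f(2.724375) = 0.002239
  f(a) × f(c) < 0, new interval: [2.652500, 2.724375]

After 4 iteration(s), the approximation is c_4 = 2.724375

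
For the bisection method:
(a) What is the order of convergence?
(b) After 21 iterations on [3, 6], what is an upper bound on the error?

(a) Bisection has linear (order 1) convergence; the error is halved each step.

(b) Error bound = (b-a)/2^n = (6 - 3)/2^{21}
    = 3/2^{21}

(a) 1 (linear); (b) error ≤ 1.43e-06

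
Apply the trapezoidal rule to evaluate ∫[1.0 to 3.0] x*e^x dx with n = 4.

f(x) = x*e^x
a = 1.0, b = 3.0, n = 4
h = (b - a)/n = 0.500000

Trapezoidal rule: (h/2)[f(x₀) + 2f(x₁) + 2f(x₂) + ... + f(xₙ)]

x_0 = 1.0000, f(x_0) = 2.718282, coefficient = 1
x_1 = 1.5000, f(x_1) = 6.722534, coefficient = 2
x_2 = 2.0000, f(x_2) = 14.778112, coefficient = 2
x_3 = 2.5000, f(x_3) = 30.456235, coefficient = 2
x_4 = 3.0000, f(x_4) = 60.256611, coefficient = 1

I ≈ (0.500000/2) × 166.888654 = 41.722164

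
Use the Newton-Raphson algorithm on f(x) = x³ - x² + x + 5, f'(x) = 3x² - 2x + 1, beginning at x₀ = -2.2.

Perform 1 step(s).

f(x) = x³ - x² + x + 5
f'(x) = 3x² - 2x + 1
x₀ = -2.2

Newton-Raphson formula: x_{n+1} = x_n - f(x_n)/f'(x_n)

Iteration 1:
  f(-2.200000) = -12.688000
  f'(-2.200000) = 19.920000
  x_1 = -2.200000 - (-12.688000)/19.920000 = -1.563052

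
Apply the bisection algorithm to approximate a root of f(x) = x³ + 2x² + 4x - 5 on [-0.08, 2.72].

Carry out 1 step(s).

f(x) = x³ + 2x² + 4x - 5
Initial interval: [-0.08, 2.72]

Iteration 1:
  c_1 = (-0.080000 + 2.720000)/2 = 1.320000
  f(c_1) = f(1.320000) = 6.064768
  f(a) × f(c) < 0, new interval: [-0.080000, 1.320000]

After 1 iteration(s), the approximation is c_1 = 1.320000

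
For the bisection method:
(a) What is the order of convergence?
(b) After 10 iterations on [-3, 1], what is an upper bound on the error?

(a) Bisection has linear (order 1) convergence; the error is halved each step.

(b) Error bound = (b-a)/2^n = (1 - (-3))/2^{10}
    = 4/2^{10}

(a) 1 (linear); (b) error ≤ 3.91e-03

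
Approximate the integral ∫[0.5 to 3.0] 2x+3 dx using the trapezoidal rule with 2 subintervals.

f(x) = 2x+3
a = 0.5, b = 3.0, n = 2
h = (b - a)/n = 1.250000

Trapezoidal rule: (h/2)[f(x₀) + 2f(x₁) + 2f(x₂) + ... + f(xₙ)]

x_0 = 0.5000, f(x_0) = 4.000000, coefficient = 1
x_1 = 1.7500, f(x_1) = 6.500000, coefficient = 2
x_2 = 3.0000, f(x_2) = 9.000000, coefficient = 1

I ≈ (1.250000/2) × 26.000000 = 16.250000
Exact value: 16.250000
Error: 0.000000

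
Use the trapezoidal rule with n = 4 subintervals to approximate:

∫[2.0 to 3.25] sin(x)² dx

f(x) = sin(x)²
a = 2.0, b = 3.25, n = 4
h = (b - a)/n = 0.312500

Trapezoidal rule: (h/2)[f(x₀) + 2f(x₁) + 2f(x₂) + ... + f(xₙ)]

x_0 = 2.0000, f(x_0) = 0.826822, coefficient = 1
x_1 = 2.3125, f(x_1) = 0.543639, coefficient = 2
x_2 = 2.6250, f(x_2) = 0.243957, coefficient = 2
x_3 = 2.9375, f(x_3) = 0.041079, coefficient = 2
x_4 = 3.2500, f(x_4) = 0.011706, coefficient = 1

I ≈ (0.312500/2) × 2.495878 = 0.389981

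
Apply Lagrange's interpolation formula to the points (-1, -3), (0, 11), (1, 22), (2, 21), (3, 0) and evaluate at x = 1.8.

Lagrange interpolation formula:
P(x) = Σ yᵢ × Lᵢ(x)
where Lᵢ(x) = Π_{j≠i} (x - xⱼ)/(xᵢ - xⱼ)

L_0(1.8) = (1.8 - 0)/(-1 - 0) × (1.8 - 1)/(-1 - 1) × (1.8 - 2)/(-1 - 2) × (1.8 - 3)/(-1 - 3) = 0.014400
L_1(1.8) = (1.8 - (-1))/(0 - (-1)) × (1.8 - 1)/(0 - 1) × (1.8 - 2)/(0 - 2) × (1.8 - 3)/(0 - 3) = -0.089600
L_2(1.8) = (1.8 - (-1))/(1 - (-1)) × (1.8 - 0)/(1 - 0) × (1.8 - 2)/(1 - 2) × (1.8 - 3)/(1 - 3) = 0.302400
L_3(1.8) = (1.8 - (-1))/(2 - (-1)) × (1.8 - 0)/(2 - 0) × (1.8 - 1)/(2 - 1) × (1.8 - 3)/(2 - 3) = 0.806400
L_4(1.8) = (1.8 - (-1))/(3 - (-1)) × (1.8 - 0)/(3 - 0) × (1.8 - 1)/(3 - 1) × (1.8 - 2)/(3 - 2) = -0.033600

P(1.8) = (-3)×L_0(1.8) + 11×L_1(1.8) + 22×L_2(1.8) + 21×L_3(1.8) + 0×L_4(1.8)
P(1.8) = 22.558400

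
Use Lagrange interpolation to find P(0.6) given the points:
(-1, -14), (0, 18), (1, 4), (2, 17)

Lagrange interpolation formula:
P(x) = Σ yᵢ × Lᵢ(x)
where Lᵢ(x) = Π_{j≠i} (x - xⱼ)/(xᵢ - xⱼ)

L_0(0.6) = (0.6 - 0)/(-1 - 0) × (0.6 - 1)/(-1 - 1) × (0.6 - 2)/(-1 - 2) = -0.056000
L_1(0.6) = (0.6 - (-1))/(0 - (-1)) × (0.6 - 1)/(0 - 1) × (0.6 - 2)/(0 - 2) = 0.448000
L_2(0.6) = (0.6 - (-1))/(1 - (-1)) × (0.6 - 0)/(1 - 0) × (0.6 - 2)/(1 - 2) = 0.672000
L_3(0.6) = (0.6 - (-1))/(2 - (-1)) × (0.6 - 0)/(2 - 0) × (0.6 - 1)/(2 - 1) = -0.064000

P(0.6) = (-14)×L_0(0.6) + 18×L_1(0.6) + 4×L_2(0.6) + 17×L_3(0.6)
P(0.6) = 10.448000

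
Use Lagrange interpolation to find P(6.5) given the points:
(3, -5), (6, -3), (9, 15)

Lagrange interpolation formula:
P(x) = Σ yᵢ × Lᵢ(x)
where Lᵢ(x) = Π_{j≠i} (x - xⱼ)/(xᵢ - xⱼ)

L_0(6.5) = (6.5 - 6)/(3 - 6) × (6.5 - 9)/(3 - 9) = -0.069444
L_1(6.5) = (6.5 - 3)/(6 - 3) × (6.5 - 9)/(6 - 9) = 0.972222
L_2(6.5) = (6.5 - 3)/(9 - 3) × (6.5 - 6)/(9 - 6) = 0.097222

P(6.5) = (-5)×L_0(6.5) + (-3)×L_1(6.5) + 15×L_2(6.5)
P(6.5) = -1.111111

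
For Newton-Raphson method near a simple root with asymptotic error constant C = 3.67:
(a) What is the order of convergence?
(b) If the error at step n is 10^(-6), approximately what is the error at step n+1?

(a) Newton-Raphson has quadratic (order 2) convergence near simple roots.
    This means |e_{n+1}| ≈ C|e_n|².

(b) With |e_n| = 10^(-6) and C = 3.67:
    |e_{n+1}| ≈ 3.67 × (10^(-6))² = 3.67 × 10^(-12)

(a) 2 (quadratic); (b) |e_{n+1}| ≈ 3.670e-12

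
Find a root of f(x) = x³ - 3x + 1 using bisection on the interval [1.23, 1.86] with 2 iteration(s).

f(x) = x³ - 3x + 1
Initial interval: [1.23, 1.86]

Iteration 1:
  c_1 = (1.230000 + 1.860000)/2 = 1.545000
  f(c_1) = f(1.545000) = 0.052954
  f(a) × f(c) < 0, new interval: [1.230000, 1.545000]
Iteration 2:
  c_2 = (1.230000 + 1.545000)/2 = 1.387500
  f(c_2) = f(1.387500) = -0.491346
  f(a) × f(c) ≥ 0, new interval: [1.387500, 1.545000]

After 2 iteration(s), the approximation is c_2 = 1.387500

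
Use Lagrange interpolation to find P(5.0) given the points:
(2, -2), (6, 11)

Lagrange interpolation formula:
P(x) = Σ yᵢ × Lᵢ(x)
where Lᵢ(x) = Π_{j≠i} (x - xⱼ)/(xᵢ - xⱼ)

L_0(5.0) = (5.0 - 6)/(2 - 6) = 0.250000
L_1(5.0) = (5.0 - 2)/(6 - 2) = 0.750000

P(5.0) = (-2)×L_0(5.0) + 11×L_1(5.0)
P(5.0) = 7.750000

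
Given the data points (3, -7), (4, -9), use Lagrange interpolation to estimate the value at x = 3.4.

Lagrange interpolation formula:
P(x) = Σ yᵢ × Lᵢ(x)
where Lᵢ(x) = Π_{j≠i} (x - xⱼ)/(xᵢ - xⱼ)

L_0(3.4) = (3.4 - 4)/(3 - 4) = 0.600000
L_1(3.4) = (3.4 - 3)/(4 - 3) = 0.400000

P(3.4) = (-7)×L_0(3.4) + (-9)×L_1(3.4)
P(3.4) = -7.800000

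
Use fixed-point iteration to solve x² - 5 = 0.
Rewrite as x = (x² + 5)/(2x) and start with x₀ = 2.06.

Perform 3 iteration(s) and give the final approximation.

Equation: x² - 5 = 0
Fixed-point form: x = (x² + 5)/(2x)
x₀ = 2.06

x_1 = g(2.060000) = 2.243592
x_2 = g(2.243592) = 2.236081
x_3 = g(2.236081) = 2.236068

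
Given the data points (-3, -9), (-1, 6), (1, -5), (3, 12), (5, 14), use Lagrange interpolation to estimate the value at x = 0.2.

Lagrange interpolation formula:
P(x) = Σ yᵢ × Lᵢ(x)
where Lᵢ(x) = Π_{j≠i} (x - xⱼ)/(xᵢ - xⱼ)

L_0(0.2) = (0.2 - (-1))/(-3 - (-1)) × (0.2 - 1)/(-3 - 1) × (0.2 - 3)/(-3 - 3) × (0.2 - 5)/(-3 - 5) = -0.033600
L_1(0.2) = (0.2 - (-3))/(-1 - (-3)) × (0.2 - 1)/(-1 - 1) × (0.2 - 3)/(-1 - 3) × (0.2 - 5)/(-1 - 5) = 0.358400
L_2(0.2) = (0.2 - (-3))/(1 - (-3)) × (0.2 - (-1))/(1 - (-1)) × (0.2 - 3)/(1 - 3) × (0.2 - 5)/(1 - 5) = 0.806400
L_3(0.2) = (0.2 - (-3))/(3 - (-3)) × (0.2 - (-1))/(3 - (-1)) × (0.2 - 1)/(3 - 1) × (0.2 - 5)/(3 - 5) = -0.153600
L_4(0.2) = (0.2 - (-3))/(5 - (-3)) × (0.2 - (-1))/(5 - (-1)) × (0.2 - 1)/(5 - 1) × (0.2 - 3)/(5 - 3) = 0.022400

P(0.2) = (-9)×L_0(0.2) + 6×L_1(0.2) + (-5)×L_2(0.2) + 12×L_3(0.2) + 14×L_4(0.2)
P(0.2) = -3.108800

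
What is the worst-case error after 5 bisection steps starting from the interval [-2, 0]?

Bisection error bound: |error| ≤ (b-a)/2^n
|error| ≤ (0 - (-2))/2^5 = 2/2^5
|error| ≤ 0.0625000000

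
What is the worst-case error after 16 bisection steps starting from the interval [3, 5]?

Bisection error bound: |error| ≤ (b-a)/2^n
|error| ≤ (5 - 3)/2^16 = 2/2^16
|error| ≤ 0.0000305176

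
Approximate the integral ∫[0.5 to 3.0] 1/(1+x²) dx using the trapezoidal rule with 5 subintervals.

f(x) = 1/(1+x²)
a = 0.5, b = 3.0, n = 5
h = (b - a)/n = 0.500000

Trapezoidal rule: (h/2)[f(x₀) + 2f(x₁) + 2f(x₂) + ... + f(xₙ)]

x_0 = 0.5000, f(x_0) = 0.800000, coefficient = 1
x_1 = 1.0000, f(x_1) = 0.500000, coefficient = 2
x_2 = 1.5000, f(x_2) = 0.307692, coefficient = 2
x_3 = 2.0000, f(x_3) = 0.200000, coefficient = 2
x_4 = 2.5000, f(x_4) = 0.137931, coefficient = 2
x_5 = 3.0000, f(x_5) = 0.100000, coefficient = 1

I ≈ (0.500000/2) × 3.191247 = 0.797812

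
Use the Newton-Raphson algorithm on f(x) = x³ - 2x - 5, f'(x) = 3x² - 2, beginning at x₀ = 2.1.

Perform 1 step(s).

f(x) = x³ - 2x - 5
f'(x) = 3x² - 2
x₀ = 2.1

Newton-Raphson formula: x_{n+1} = x_n - f(x_n)/f'(x_n)

Iteration 1:
  f(2.100000) = 0.061000
  f'(2.100000) = 11.230000
  x_1 = 2.100000 - 0.061000/11.230000 = 2.094568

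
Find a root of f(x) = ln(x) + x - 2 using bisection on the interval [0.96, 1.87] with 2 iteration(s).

f(x) = ln(x) + x - 2
Initial interval: [0.96, 1.87]

Iteration 1:
  c_1 = (0.960000 + 1.870000)/2 = 1.415000
  f(c_1) = f(1.415000) = -0.237870
  f(a) × f(c) ≥ 0, new interval: [1.415000, 1.870000]
Iteration 2:
  c_2 = (1.415000 + 1.870000)/2 = 1.642500
  f(c_2) = f(1.642500) = 0.138719
  f(a) × f(c) < 0, new interval: [1.415000, 1.642500]

After 2 iteration(s), the approximation is c_2 = 1.642500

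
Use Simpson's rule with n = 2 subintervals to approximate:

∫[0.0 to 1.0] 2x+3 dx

f(x) = 2x+3
a = 0.0, b = 1.0, n = 2
h = (b - a)/n = 0.500000

Simpson's rule: (h/3)[f(x₀) + 4f(x₁) + 2f(x₂) + ... + f(xₙ)]

x_0 = 0.0000, f(x_0) = 3.000000, coefficient = 1
x_1 = 0.5000, f(x_1) = 4.000000, coefficient = 4
x_2 = 1.0000, f(x_2) = 5.000000, coefficient = 1

I ≈ (0.500000/3) × 24.000000 = 4.000000
Exact value: 4.000000
Error: 0.000000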